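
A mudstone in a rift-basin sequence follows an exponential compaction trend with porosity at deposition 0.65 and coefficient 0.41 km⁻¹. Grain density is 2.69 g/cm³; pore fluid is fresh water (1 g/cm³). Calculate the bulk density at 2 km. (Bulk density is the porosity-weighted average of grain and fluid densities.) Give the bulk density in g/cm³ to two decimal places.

2.21 g/cm³

Porosity at depth: n = 0.65·exp(−0.41×2) = 0.65×0.4404 = 0.2863
Bulk density: ρ_b = (1−n)ρ_g + n·ρ_f = 0.7137×2.69 + 0.2863×1
       = 1.920 + 0.286 = 2.206 g/cm³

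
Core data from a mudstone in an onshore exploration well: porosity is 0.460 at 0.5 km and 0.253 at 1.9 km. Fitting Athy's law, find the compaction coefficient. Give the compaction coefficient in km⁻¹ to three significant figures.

0.427 km⁻¹

Athy: n(d) = n₀ e^(−kd) ⇒ n₁/n₂ = e^{k(d₂−d₁)} ⇒ k = ln(n₁/n₂)/(d₂−d₁)
k = ln(0.46/0.253) / (1.9 − 0.5) = ln(1.818) / 1.4 = 0.5978 / 1.4 = 0.427 km⁻¹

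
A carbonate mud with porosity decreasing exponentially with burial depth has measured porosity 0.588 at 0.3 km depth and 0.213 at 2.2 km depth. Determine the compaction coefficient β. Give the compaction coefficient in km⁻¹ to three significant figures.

0.534 km⁻¹

Athy: n(d) = n₀ e^(−βd) ⇒ n₁/n₂ = e^{β(d₂−d₁)} ⇒ β = ln(n₁/n₂)/(d₂−d₁)
β = ln(0.588/0.213) / (2.2 − 0.3) = ln(2.761) / 1.9 = 1.0154 / 1.9 = 0.5344 km⁻¹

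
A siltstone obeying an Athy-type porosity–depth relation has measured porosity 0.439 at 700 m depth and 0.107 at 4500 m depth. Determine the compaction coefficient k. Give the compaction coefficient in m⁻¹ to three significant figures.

Working in km (1 km = 1000 m; k in km⁻¹ = k in m⁻¹ × 1000):
Athy: φ(z) = φ₀ e^(−kz) ⇒ φ₁/φ₂ = e^{k(z₂−z₁)} ⇒ k = ln(φ₁/φ₂)/(z₂−z₁)
k = ln(0.439/0.107) / (4.5 − 0.7) = ln(4.103) / 3.8 = 1.4117 / 3.8 = 0.3715 km⁻¹

0.000371 m⁻¹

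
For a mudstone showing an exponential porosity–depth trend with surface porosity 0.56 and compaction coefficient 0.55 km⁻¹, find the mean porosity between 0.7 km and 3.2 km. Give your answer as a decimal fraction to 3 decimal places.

⟨phi⟩ = (1/(z₂−z₁)) ∫ phi₀ e^(−cz) dz = phi₀·(e^(−c·z₁) − e^(−c·z₂)) / (c·(z₂−z₁))
e^(−0.55×0.7) = 0.6805; e^(−0.55×3.2) = 0.1720
⟨phi⟩ = 0.56 × (0.6805 − 0.1720) / (0.55 × 2.5) = 0.56 × 0.3697 = 0.2071

0.207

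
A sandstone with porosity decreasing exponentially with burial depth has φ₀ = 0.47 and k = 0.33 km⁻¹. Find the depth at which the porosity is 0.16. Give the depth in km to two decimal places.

3.27 km

Invert Athy's law: z = ln(φ₀/φ) / k
z = ln(0.47/0.16) / 0.33 = ln(2.937) / 0.33 = 1.0776 / 0.33 = 3.265 km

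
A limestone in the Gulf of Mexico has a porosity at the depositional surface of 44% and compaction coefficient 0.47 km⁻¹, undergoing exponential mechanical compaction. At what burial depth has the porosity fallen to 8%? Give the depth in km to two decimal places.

Invert Athy's law: d = ln(φ₀/φ) / c
d = ln(0.44/0.08) / 0.47 = ln(5.5) / 0.47 = 1.7047 / 0.47 = 3.627 km

3.63 km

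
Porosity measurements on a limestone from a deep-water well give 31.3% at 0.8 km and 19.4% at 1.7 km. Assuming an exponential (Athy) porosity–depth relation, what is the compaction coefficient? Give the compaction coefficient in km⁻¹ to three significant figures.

Athy: φ(z) = φ₀ e^(−kz) ⇒ φ₁/φ₂ = e^{k(z₂−z₁)} ⇒ k = ln(φ₁/φ₂)/(z₂−z₁)
k = ln(0.313/0.194) / (1.7 − 0.8) = ln(1.613) / 0.9 = 0.4783 / 0.9 = 0.5315 km⁻¹

0.531 km⁻¹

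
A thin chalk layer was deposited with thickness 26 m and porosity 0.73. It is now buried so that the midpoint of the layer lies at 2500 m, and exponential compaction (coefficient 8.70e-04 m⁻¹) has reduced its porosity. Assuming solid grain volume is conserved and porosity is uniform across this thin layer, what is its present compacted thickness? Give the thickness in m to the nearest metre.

Working in km (1 km = 1000 m; β in km⁻¹ = β in m⁻¹ × 1000):
Porosity at 2.5 km: φ = 0.73·exp(−0.87×2.5) = 0.0829
Solid-volume conservation: h(1−φ) = h₀(1−φ₀) ⇒ h = h₀·(1−φ₀)/(1−φ)
h = 0.026 × (1 − 0.73)/(1 − 0.0829) = 0.026 × 0.2944 = 0.0077 km

8 m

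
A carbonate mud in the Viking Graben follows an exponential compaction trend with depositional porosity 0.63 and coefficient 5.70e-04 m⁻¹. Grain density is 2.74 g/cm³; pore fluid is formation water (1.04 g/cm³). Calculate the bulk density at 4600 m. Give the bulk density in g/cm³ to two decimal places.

2.66 g/cm³

Working in km (1 km = 1000 m; β in km⁻¹ = β in m⁻¹ × 1000):
Porosity at depth: n = 0.63·exp(−0.57×4.6) = 0.63×0.0727 = 0.0458
Bulk density: ρ_b = (1−n)ρ_g + n·ρ_f = 0.9542×2.74 + 0.0458×1.04
       = 2.615 + 0.048 = 2.662 g/cm³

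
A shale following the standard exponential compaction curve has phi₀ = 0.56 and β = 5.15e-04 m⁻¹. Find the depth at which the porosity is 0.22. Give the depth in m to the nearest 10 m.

1810 m

Working in km (1 km = 1000 m; β in km⁻¹ = β in m⁻¹ × 1000):
Invert Athy's law: d = ln(phi₀/phi) / β
d = ln(0.56/0.22) / 0.515 = ln(2.545) / 0.515 = 0.9343 / 0.515 = 1.814 km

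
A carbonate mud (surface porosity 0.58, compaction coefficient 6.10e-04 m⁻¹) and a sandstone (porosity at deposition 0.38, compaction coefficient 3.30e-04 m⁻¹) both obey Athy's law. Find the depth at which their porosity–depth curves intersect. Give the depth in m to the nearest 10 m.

1510 m

Working in km (1 km = 1000 m; c in km⁻¹ = c in m⁻¹ × 1000):
Set phi₀ₐ e^(−cₐz) = phi₀ᵦ e^(−cᵦz) ⇒ ln(phi₀ₐ/phi₀ᵦ) = (cₐ − cᵦ)·z
z = ln(0.58/0.38) / (0.61 − 0.33) = 0.4229 / 0.28 = 1.510 km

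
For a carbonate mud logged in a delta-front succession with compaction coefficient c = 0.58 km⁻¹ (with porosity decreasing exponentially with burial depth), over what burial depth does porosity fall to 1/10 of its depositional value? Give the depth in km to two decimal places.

n/n₀ = 1/10 ⇒ exp(−c·Z) = 1/10 ⇒ Z = ln(10) / c
Z = 2.3026 / 0.58 = 3.970 km

3.97 km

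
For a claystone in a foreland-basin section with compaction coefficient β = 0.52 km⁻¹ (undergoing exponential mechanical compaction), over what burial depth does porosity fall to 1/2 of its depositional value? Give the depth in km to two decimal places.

n/n₀ = 1/2 ⇒ exp(−β·z) = 1/2 ⇒ z = ln(2) / β
z = 0.6931 / 0.52 = 1.333 km

1.33 km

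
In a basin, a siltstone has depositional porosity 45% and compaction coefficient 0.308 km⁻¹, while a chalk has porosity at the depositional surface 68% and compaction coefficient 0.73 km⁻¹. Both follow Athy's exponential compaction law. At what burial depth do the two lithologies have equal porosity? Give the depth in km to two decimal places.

Set phi₀ₐ e^(−cₐz) = phi₀ᵦ e^(−cᵦz) ⇒ ln(phi₀ₐ/phi₀ᵦ) = (cₐ − cᵦ)·z
z = ln(0.45/0.68) / (0.308 − 0.73) = -0.4128 / -0.422 = 0.978 km

0.98 km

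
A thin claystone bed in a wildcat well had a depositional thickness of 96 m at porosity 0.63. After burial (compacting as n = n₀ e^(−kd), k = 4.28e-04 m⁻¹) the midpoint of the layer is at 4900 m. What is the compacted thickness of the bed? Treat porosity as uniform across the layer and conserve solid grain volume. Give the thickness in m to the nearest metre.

Working in km (1 km = 1000 m; k in km⁻¹ = k in m⁻¹ × 1000):
Porosity at 4.9 km: n = 0.63·exp(−0.428×4.9) = 0.0774
Solid-volume conservation: h(1−n) = h₀(1−n₀) ⇒ h = h₀·(1−n₀)/(1−n)
h = 0.096 × (1 − 0.63)/(1 − 0.0774) = 0.096 × 0.4010 = 0.0385 km

38 m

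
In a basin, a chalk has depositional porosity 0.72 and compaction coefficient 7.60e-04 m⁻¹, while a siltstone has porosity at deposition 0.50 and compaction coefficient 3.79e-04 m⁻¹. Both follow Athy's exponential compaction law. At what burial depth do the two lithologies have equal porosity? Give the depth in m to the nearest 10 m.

960 m

Working in km (1 km = 1000 m; k in km⁻¹ = k in m⁻¹ × 1000):
Set phi₀ₐ e^(−kₐd) = phi₀ᵦ e^(−kᵦd) ⇒ ln(phi₀ₐ/phi₀ᵦ) = (kₐ − kᵦ)·d
d = ln(0.72/0.5) / (0.76 − 0.379) = 0.3646 / 0.381 = 0.957 km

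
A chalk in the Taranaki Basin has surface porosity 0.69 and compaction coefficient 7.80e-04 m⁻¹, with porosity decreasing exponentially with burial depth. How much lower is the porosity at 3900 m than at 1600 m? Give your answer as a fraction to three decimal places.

0.165

Working in km (1 km = 1000 m; β in km⁻¹ = β in m⁻¹ × 1000):
φ(1.6) = 0.69·e^(−0.78×1.6) = 0.1981
φ(3.9) = 0.69·e^(−0.78×3.9) = 0.0329
Δφ = 0.1981 − 0.0329 = 0.1651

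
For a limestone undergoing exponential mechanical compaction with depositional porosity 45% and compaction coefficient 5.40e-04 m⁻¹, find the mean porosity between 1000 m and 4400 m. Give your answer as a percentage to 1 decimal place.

Working in km (1 km = 1000 m; c in km⁻¹ = c in m⁻¹ × 1000):
⟨phi⟩ = (1/(Z₂−Z₁)) ∫ phi₀ e^(−cZ) dZ = phi₀·(e^(−c·Z₁) − e^(−c·Z₂)) / (c·(Z₂−Z₁))
e^(−0.54×1) = 0.5827; e^(−0.54×4.4) = 0.0929
⟨phi⟩ = 0.45 × (0.5827 − 0.0929) / (0.54 × 3.4) = 0.45 × 0.2668 = 0.1201

12.0%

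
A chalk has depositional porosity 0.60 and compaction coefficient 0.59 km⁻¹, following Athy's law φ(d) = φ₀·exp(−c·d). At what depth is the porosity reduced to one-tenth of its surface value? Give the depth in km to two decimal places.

3.90 km

φ/φ₀ = 1/10 ⇒ exp(−c·d) = 1/10 ⇒ d = ln(10) / c
d = 2.3026 / 0.59 = 3.903 km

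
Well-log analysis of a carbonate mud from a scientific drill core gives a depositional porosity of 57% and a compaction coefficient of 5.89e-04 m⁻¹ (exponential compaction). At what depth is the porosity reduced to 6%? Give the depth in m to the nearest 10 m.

3820 m

Working in km (1 km = 1000 m; β in km⁻¹ = β in m⁻¹ × 1000):
Invert Athy's law: z = ln(n₀/n) / β
z = ln(0.57/0.06) / 0.589 = ln(9.5) / 0.589 = 2.2513 / 0.589 = 3.822 km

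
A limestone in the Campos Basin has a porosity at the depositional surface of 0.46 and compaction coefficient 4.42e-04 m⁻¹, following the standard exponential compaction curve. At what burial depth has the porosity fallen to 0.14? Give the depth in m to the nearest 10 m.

2690 m

Working in km (1 km = 1000 m; c in km⁻¹ = c in m⁻¹ × 1000):
Invert Athy's law: z = ln(n₀/n) / c
z = ln(0.46/0.14) / 0.442 = ln(3.286) / 0.442 = 1.1896 / 0.442 = 2.691 km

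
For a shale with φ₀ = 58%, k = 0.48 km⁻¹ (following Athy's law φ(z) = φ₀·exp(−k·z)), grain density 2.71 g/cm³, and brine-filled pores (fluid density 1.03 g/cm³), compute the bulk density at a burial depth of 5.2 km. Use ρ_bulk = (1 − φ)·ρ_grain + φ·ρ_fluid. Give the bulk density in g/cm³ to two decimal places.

Porosity at depth: φ = 0.58·exp(−0.48×5.2) = 0.58×0.0824 = 0.0478
Bulk density: ρ_b = (1−φ)ρ_g + φ·ρ_f = 0.9522×2.71 + 0.0478×1.03
       = 2.580 + 0.049 = 2.630 g/cm³

2.63 g/cm³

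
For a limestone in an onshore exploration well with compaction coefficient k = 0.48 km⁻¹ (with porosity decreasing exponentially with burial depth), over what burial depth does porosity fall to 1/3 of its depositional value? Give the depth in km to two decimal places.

2.29 km

n/n₀ = 1/3 ⇒ exp(−k·Z) = 1/3 ⇒ Z = ln(3) / k
Z = 1.0986 / 0.48 = 2.289 km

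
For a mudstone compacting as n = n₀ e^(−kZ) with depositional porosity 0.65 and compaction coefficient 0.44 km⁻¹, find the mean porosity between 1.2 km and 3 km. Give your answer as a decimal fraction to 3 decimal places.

⟨n⟩ = (1/(Z₂−Z₁)) ∫ n₀ e^(−kZ) dZ = n₀·(e^(−k·Z₁) − e^(−k·Z₂)) / (k·(Z₂−Z₁))
e^(−0.44×1.2) = 0.5898; e^(−0.44×3) = 0.2671
⟨n⟩ = 0.65 × (0.5898 − 0.2671) / (0.44 × 1.8) = 0.65 × 0.4074 = 0.2648

0.265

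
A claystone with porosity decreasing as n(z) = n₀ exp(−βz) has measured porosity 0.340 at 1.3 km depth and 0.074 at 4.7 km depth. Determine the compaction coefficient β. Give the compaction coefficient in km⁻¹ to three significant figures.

0.448 km⁻¹

Athy: n(z) = n₀ e^(−βz) ⇒ n₁/n₂ = e^{β(z₂−z₁)} ⇒ β = ln(n₁/n₂)/(z₂−z₁)
β = ln(0.34/0.074) / (4.7 − 1.3) = ln(4.595) / 3.4 = 1.5249 / 3.4 = 0.4485 km⁻¹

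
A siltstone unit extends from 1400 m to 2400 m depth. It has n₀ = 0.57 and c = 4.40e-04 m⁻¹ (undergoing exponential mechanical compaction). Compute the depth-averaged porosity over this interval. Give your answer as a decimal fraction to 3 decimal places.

Working in km (1 km = 1000 m; c in km⁻¹ = c in m⁻¹ × 1000):
⟨n⟩ = (1/(Z₂−Z₁)) ∫ n₀ e^(−cZ) dZ = n₀·(e^(−c·Z₁) − e^(−c·Z₂)) / (c·(Z₂−Z₁))
e^(−0.44×1.4) = 0.5401; e^(−0.44×2.4) = 0.3478
⟨n⟩ = 0.57 × (0.5401 − 0.3478) / (0.44 × 1) = 0.57 × 0.4369 = 0.2491

0.249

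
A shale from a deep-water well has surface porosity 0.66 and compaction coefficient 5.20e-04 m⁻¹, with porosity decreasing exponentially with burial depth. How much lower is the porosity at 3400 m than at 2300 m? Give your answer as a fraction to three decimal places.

0.087

Working in km (1 km = 1000 m; β in km⁻¹ = β in m⁻¹ × 1000):
φ(2.3) = 0.66·e^(−0.52×2.3) = 0.1996
φ(3.4) = 0.66·e^(−0.52×3.4) = 0.1126
Δφ = 0.1996 − 0.1126 = 0.0869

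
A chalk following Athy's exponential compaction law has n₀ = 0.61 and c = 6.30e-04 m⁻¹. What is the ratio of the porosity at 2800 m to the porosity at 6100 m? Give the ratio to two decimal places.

8.00

Working in km (1 km = 1000 m; c in km⁻¹ = c in m⁻¹ × 1000):
n(d₁)/n(d₂) = e^(−c·d₁)/e^(−c·d₂) = e^{c(d₂−d₁)}
= exp(0.63 × 3.3) = exp(2.079) = 7.9965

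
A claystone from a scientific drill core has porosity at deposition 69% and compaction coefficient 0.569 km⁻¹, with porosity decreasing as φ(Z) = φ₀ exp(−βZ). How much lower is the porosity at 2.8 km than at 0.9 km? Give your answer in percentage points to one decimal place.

27.3 percentage points

φ(0.9) = 0.69·e^(−0.569×0.9) = 0.4135
φ(2.8) = 0.69·e^(−0.569×2.8) = 0.1403
Δφ = 0.4135 − 0.1403 = 0.2732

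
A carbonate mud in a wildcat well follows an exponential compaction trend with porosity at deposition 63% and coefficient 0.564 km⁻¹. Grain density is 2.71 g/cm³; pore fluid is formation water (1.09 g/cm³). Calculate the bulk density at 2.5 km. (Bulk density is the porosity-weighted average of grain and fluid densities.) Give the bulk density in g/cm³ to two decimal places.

2.46 g/cm³

Porosity at depth: phi = 0.63·exp(−0.564×2.5) = 0.63×0.2441 = 0.1538
Bulk density: ρ_b = (1−phi)ρ_g + phi·ρ_f = 0.8462×2.71 + 0.1538×1.09
       = 2.293 + 0.168 = 2.461 g/cm³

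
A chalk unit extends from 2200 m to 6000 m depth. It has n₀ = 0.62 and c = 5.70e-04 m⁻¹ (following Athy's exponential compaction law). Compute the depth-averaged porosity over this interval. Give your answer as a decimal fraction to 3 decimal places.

Working in km (1 km = 1000 m; c in km⁻¹ = c in m⁻¹ × 1000):
⟨n⟩ = (1/(d₂−d₁)) ∫ n₀ e^(−cd) dd = n₀·(e^(−c·d₁) − e^(−c·d₂)) / (c·(d₂−d₁))
e^(−0.57×2.2) = 0.2854; e^(−0.57×6) = 0.0327
⟨n⟩ = 0.62 × (0.2854 − 0.0327) / (0.57 × 3.8) = 0.62 × 0.1166 = 0.0723

0.072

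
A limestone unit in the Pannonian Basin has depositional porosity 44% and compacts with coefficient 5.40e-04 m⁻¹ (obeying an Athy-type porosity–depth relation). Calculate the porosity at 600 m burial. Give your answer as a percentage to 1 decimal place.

31.8%

Working in km (1 km = 1000 m; c in km⁻¹ = c in m⁻¹ × 1000):
phi = phi₀·exp(−c·d) = 0.44 × exp(−0.54 × 0.6) = 0.44 × exp(−0.324)
  = 0.44 × 0.7233 = 0.3182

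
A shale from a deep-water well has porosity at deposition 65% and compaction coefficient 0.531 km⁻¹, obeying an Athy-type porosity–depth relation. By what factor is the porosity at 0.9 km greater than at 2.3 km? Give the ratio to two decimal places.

2.10

n(d₁)/n(d₂) = e^(−c·d₁)/e^(−c·d₂) = e^{c(d₂−d₁)}
= exp(0.531 × 1.4) = exp(0.7434) = 2.1031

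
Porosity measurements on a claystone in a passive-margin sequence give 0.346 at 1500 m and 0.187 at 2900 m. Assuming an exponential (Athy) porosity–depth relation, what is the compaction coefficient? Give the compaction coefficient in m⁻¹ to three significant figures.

Working in km (1 km = 1000 m; c in km⁻¹ = c in m⁻¹ × 1000):
Athy: φ(Z) = φ₀ e^(−cZ) ⇒ φ₁/φ₂ = e^{c(Z₂−Z₁)} ⇒ c = ln(φ₁/φ₂)/(Z₂−Z₁)
c = ln(0.346/0.187) / (2.9 − 1.5) = ln(1.85) / 1.4 = 0.6153 / 1.4 = 0.4395 km⁻¹

0.000440 m⁻¹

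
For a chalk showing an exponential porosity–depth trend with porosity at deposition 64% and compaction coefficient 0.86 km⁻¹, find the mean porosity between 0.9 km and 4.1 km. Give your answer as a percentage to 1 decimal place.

⟨n⟩ = (1/(Z₂−Z₁)) ∫ n₀ e^(−βZ) dZ = n₀·(e^(−β·Z₁) − e^(−β·Z₂)) / (β·(Z₂−Z₁))
e^(−0.86×0.9) = 0.4612; e^(−0.86×4.1) = 0.0294
⟨n⟩ = 0.64 × (0.4612 − 0.0294) / (0.86 × 3.2) = 0.64 × 0.1569 = 0.1004

10.0%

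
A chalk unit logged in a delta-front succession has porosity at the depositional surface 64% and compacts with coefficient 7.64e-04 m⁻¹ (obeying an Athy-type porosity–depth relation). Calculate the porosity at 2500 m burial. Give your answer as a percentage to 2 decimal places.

Working in km (1 km = 1000 m; β in km⁻¹ = β in m⁻¹ × 1000):
n = n₀·exp(−β·Z) = 0.64 × exp(−0.764 × 2.5) = 0.64 × exp(−1.91)
  = 0.64 × 0.1481 = 0.0948

9.48%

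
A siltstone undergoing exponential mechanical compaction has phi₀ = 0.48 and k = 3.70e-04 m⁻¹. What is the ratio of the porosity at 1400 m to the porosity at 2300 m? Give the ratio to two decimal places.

Working in km (1 km = 1000 m; k in km⁻¹ = k in m⁻¹ × 1000):
phi(z₁)/phi(z₂) = e^(−k·z₁)/e^(−k·z₂) = e^{k(z₂−z₁)}
= exp(0.37 × 0.9) = exp(0.333) = 1.3951

1.40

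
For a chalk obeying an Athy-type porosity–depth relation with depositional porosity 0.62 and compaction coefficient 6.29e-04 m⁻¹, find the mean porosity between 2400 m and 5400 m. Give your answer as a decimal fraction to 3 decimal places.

0.062

Working in km (1 km = 1000 m; k in km⁻¹ = k in m⁻¹ × 1000):
⟨φ⟩ = (1/(Z₂−Z₁)) ∫ φ₀ e^(−kZ) dZ = φ₀·(e^(−k·Z₁) − e^(−k·Z₂)) / (k·(Z₂−Z₁))
e^(−0.629×2.4) = 0.2210; e^(−0.629×5.4) = 0.0335
⟨φ⟩ = 0.62 × (0.2210 − 0.0335) / (0.629 × 3) = 0.62 × 0.0994 = 0.0616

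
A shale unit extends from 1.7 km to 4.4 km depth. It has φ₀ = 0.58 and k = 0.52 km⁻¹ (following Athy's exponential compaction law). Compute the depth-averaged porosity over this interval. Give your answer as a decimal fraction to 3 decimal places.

0.129

⟨φ⟩ = (1/(d₂−d₁)) ∫ φ₀ e^(−kd) dd = φ₀·(e^(−k·d₁) − e^(−k·d₂)) / (k·(d₂−d₁))
e^(−0.52×1.7) = 0.4131; e^(−0.52×4.4) = 0.1015
⟨φ⟩ = 0.58 × (0.4131 − 0.1015) / (0.52 × 2.7) = 0.58 × 0.2220 = 0.1287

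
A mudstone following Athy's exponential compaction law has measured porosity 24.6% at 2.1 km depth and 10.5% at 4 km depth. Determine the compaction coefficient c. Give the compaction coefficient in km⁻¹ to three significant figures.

0.448 km⁻¹

Athy: phi(Z) = phi₀ e^(−cZ) ⇒ phi₁/phi₂ = e^{c(Z₂−Z₁)} ⇒ c = ln(phi₁/phi₂)/(Z₂−Z₁)
c = ln(0.246/0.105) / (4 − 2.1) = ln(2.343) / 1.9 = 0.8514 / 1.9 = 0.4481 km⁻¹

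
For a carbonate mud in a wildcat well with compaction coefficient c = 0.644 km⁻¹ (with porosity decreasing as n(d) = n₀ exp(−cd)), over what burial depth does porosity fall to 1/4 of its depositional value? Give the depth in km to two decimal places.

2.15 km

n/n₀ = 1/4 ⇒ exp(−c·d) = 1/4 ⇒ d = ln(4) / c
d = 1.3863 / 0.644 = 2.153 km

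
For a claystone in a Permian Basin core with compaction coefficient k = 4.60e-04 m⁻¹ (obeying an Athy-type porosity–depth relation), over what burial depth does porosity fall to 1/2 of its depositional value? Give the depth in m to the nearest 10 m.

Working in km (1 km = 1000 m; k in km⁻¹ = k in m⁻¹ × 1000):
n/n₀ = 1/2 ⇒ exp(−k·Z) = 1/2 ⇒ Z = ln(2) / k
Z = 0.6931 / 0.46 = 1.507 km

1510 m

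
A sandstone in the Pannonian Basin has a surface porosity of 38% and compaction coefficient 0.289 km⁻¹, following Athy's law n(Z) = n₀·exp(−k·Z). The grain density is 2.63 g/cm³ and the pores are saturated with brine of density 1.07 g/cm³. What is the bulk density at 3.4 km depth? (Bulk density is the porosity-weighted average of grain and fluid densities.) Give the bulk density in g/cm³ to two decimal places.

2.41 g/cm³

Porosity at depth: n = 0.38·exp(−0.289×3.4) = 0.38×0.3743 = 0.1422
Bulk density: ρ_b = (1−n)ρ_g + n·ρ_f = 0.8578×2.63 + 0.1422×1.07
       = 2.256 + 0.152 = 2.408 g/cm³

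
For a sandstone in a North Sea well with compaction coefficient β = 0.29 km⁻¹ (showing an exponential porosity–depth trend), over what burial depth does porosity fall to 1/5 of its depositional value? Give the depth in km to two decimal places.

φ/φ₀ = 1/5 ⇒ exp(−β·z) = 1/5 ⇒ z = ln(5) / β
z = 1.6094 / 0.29 = 5.550 km

5.55 km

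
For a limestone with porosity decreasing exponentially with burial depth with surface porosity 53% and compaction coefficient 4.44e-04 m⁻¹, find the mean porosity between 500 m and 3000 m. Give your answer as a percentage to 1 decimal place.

25.6%

Working in km (1 km = 1000 m; c in km⁻¹ = c in m⁻¹ × 1000):
⟨n⟩ = (1/(z₂−z₁)) ∫ n₀ e^(−cz) dz = n₀·(e^(−c·z₁) − e^(−c·z₂)) / (c·(z₂−z₁))
e^(−0.444×0.5) = 0.8009; e^(−0.444×3) = 0.2639
⟨n⟩ = 0.53 × (0.8009 − 0.2639) / (0.444 × 2.5) = 0.53 × 0.4838 = 0.2564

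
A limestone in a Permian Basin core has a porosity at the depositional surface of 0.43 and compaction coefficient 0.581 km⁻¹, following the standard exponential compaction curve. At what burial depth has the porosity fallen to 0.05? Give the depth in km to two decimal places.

Invert Athy's law: d = ln(n₀/n) / k
d = ln(0.43/0.05) / 0.581 = ln(8.6) / 0.581 = 2.1518 / 0.581 = 3.704 km

3.70 km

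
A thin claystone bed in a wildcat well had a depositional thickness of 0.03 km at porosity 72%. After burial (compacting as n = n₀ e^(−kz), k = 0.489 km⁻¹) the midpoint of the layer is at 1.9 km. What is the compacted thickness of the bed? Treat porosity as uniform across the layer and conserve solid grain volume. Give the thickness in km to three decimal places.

Porosity at 1.9 km: n = 0.72·exp(−0.489×1.9) = 0.2843
Solid-volume conservation: h(1−n) = h₀(1−n₀) ⇒ h = h₀·(1−n₀)/(1−n)
h = 0.03 × (1 − 0.72)/(1 − 0.2843) = 0.03 × 0.3912 = 0.0117 km

0.012 km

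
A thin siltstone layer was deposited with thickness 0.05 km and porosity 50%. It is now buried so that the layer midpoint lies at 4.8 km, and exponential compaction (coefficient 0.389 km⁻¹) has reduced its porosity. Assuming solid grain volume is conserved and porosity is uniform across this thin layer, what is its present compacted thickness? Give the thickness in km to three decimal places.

0.027 km

Porosity at 4.8 km: n = 0.5·exp(−0.389×4.8) = 0.0773
Solid-volume conservation: h(1−n) = h₀(1−n₀) ⇒ h = h₀·(1−n₀)/(1−n)
h = 0.05 × (1 − 0.5)/(1 − 0.0773) = 0.05 × 0.5419 = 0.0271 km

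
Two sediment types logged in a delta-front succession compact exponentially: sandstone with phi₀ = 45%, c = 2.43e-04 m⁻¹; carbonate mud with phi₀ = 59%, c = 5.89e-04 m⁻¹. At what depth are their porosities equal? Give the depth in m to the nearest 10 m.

Working in km (1 km = 1000 m; c in km⁻¹ = c in m⁻¹ × 1000):
Set phi₀ₐ e^(−cₐZ) = phi₀ᵦ e^(−cᵦZ) ⇒ ln(phi₀ₐ/phi₀ᵦ) = (cₐ − cᵦ)·Z
Z = ln(0.45/0.59) / (0.243 − 0.589) = -0.2709 / -0.346 = 0.783 km

780 m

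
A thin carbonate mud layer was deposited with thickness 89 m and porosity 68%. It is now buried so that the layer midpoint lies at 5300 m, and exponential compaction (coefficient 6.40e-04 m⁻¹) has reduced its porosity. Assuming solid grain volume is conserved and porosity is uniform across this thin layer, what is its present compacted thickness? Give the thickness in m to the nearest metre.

29 m

Working in km (1 km = 1000 m; k in km⁻¹ = k in m⁻¹ × 1000):
Porosity at 5.3 km: n = 0.68·exp(−0.64×5.3) = 0.0229
Solid-volume conservation: h(1−n) = h₀(1−n₀) ⇒ h = h₀·(1−n₀)/(1−n)
h = 0.089 × (1 − 0.68)/(1 − 0.0229) = 0.089 × 0.3275 = 0.0291 km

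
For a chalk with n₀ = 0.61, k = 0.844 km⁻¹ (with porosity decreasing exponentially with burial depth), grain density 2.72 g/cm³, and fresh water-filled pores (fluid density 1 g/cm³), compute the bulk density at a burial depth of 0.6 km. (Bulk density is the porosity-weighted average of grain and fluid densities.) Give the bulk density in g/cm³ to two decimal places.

Porosity at depth: n = 0.61·exp(−0.844×0.6) = 0.61×0.6027 = 0.3676
Bulk density: ρ_b = (1−n)ρ_g + n·ρ_f = 0.6324×2.72 + 0.3676×1
       = 1.720 + 0.368 = 2.088 g/cm³

2.09 g/cm³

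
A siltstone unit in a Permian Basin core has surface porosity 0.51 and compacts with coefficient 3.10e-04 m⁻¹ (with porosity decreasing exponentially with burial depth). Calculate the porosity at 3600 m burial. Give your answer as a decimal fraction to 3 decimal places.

Working in km (1 km = 1000 m; c in km⁻¹ = c in m⁻¹ × 1000):
n = n₀·exp(−c·Z) = 0.51 × exp(−0.31 × 3.6) = 0.51 × exp(−1.116)
  = 0.51 × 0.3276 = 0.1671

0.167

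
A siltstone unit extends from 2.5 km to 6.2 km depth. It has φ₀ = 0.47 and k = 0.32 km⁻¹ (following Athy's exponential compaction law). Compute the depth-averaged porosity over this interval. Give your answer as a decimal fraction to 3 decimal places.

0.124

⟨φ⟩ = (1/(Z₂−Z₁)) ∫ φ₀ e^(−kZ) dZ = φ₀·(e^(−k·Z₁) − e^(−k·Z₂)) / (k·(Z₂−Z₁))
e^(−0.32×2.5) = 0.4493; e^(−0.32×6.2) = 0.1375
⟨φ⟩ = 0.47 × (0.4493 − 0.1375) / (0.32 × 3.7) = 0.47 × 0.2634 = 0.1238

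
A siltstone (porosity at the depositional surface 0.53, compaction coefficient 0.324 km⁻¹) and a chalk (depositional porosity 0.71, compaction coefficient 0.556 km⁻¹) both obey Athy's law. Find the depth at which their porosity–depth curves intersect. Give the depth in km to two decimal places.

1.26 km

Set φ₀ₐ e^(−βₐZ) = φ₀ᵦ e^(−βᵦZ) ⇒ ln(φ₀ₐ/φ₀ᵦ) = (βₐ − βᵦ)·Z
Z = ln(0.53/0.71) / (0.324 − 0.556) = -0.2924 / -0.232 = 1.260 km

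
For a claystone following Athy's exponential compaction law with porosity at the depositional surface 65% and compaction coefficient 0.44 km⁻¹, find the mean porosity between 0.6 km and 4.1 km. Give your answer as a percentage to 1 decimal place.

⟨φ⟩ = (1/(Z₂−Z₁)) ∫ φ₀ e^(−cZ) dZ = φ₀·(e^(−c·Z₁) − e^(−c·Z₂)) / (c·(Z₂−Z₁))
e^(−0.44×0.6) = 0.7680; e^(−0.44×4.1) = 0.1646
⟨φ⟩ = 0.65 × (0.7680 − 0.1646) / (0.44 × 3.5) = 0.65 × 0.3918 = 0.2547

25.5%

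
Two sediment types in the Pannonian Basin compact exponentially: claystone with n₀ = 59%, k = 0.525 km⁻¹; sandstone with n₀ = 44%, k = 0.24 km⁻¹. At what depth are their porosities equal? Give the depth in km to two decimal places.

1.03 km

Set n₀ₐ e^(−kₐd) = n₀ᵦ e^(−kᵦd) ⇒ ln(n₀ₐ/n₀ᵦ) = (kₐ − kᵦ)·d
d = ln(0.59/0.44) / (0.525 − 0.24) = 0.2933 / 0.285 = 1.029 km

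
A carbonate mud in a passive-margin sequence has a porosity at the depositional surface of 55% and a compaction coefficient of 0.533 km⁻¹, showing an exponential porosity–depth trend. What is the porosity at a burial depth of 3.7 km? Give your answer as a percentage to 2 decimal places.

phi = phi₀·exp(−β·z) = 0.55 × exp(−0.533 × 3.7) = 0.55 × exp(−1.972)
  = 0.55 × 0.1392 = 0.0765

7.65%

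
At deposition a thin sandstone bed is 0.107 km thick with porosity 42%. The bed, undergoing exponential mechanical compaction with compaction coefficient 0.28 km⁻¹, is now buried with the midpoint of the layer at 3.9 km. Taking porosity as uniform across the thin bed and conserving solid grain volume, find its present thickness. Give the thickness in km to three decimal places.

0.072 km

Porosity at 3.9 km: n = 0.42·exp(−0.28×3.9) = 0.1409
Solid-volume conservation: h(1−n) = h₀(1−n₀) ⇒ h = h₀·(1−n₀)/(1−n)
h = 0.107 × (1 − 0.42)/(1 − 0.1409) = 0.107 × 0.6751 = 0.0722 km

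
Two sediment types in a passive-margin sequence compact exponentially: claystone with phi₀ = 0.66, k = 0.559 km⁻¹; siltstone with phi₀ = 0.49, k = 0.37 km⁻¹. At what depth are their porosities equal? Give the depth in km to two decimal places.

1.58 km

Set phi₀ₐ e^(−kₐz) = phi₀ᵦ e^(−kᵦz) ⇒ ln(phi₀ₐ/phi₀ᵦ) = (kₐ − kᵦ)·z
z = ln(0.66/0.49) / (0.559 − 0.37) = 0.2978 / 0.189 = 1.576 km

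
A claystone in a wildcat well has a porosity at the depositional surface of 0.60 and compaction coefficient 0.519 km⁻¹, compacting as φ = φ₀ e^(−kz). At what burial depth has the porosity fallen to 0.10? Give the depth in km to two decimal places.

Invert Athy's law: z = ln(φ₀/φ) / k
z = ln(0.6/0.1) / 0.519 = ln(6) / 0.519 = 1.7918 / 0.519 = 3.452 km

3.45 km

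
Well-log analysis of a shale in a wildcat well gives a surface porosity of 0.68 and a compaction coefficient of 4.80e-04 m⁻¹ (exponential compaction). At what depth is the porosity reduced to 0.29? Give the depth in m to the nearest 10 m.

1780 m

Working in km (1 km = 1000 m; c in km⁻¹ = c in m⁻¹ × 1000):
Invert Athy's law: Z = ln(n₀/n) / c
Z = ln(0.68/0.29) / 0.48 = ln(2.345) / 0.48 = 0.8522 / 0.48 = 1.775 km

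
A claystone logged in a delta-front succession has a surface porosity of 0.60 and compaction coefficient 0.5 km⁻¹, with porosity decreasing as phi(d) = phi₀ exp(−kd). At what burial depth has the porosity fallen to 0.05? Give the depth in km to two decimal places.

Invert Athy's law: d = ln(phi₀/phi) / k
d = ln(0.6/0.05) / 0.5 = ln(12) / 0.5 = 2.4849 / 0.5 = 4.970 km

4.97 km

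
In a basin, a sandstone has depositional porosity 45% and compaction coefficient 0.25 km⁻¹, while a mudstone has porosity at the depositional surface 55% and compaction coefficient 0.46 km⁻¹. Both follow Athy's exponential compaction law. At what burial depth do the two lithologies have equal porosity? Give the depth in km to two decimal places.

Set φ₀ₐ e^(−cₐZ) = φ₀ᵦ e^(−cᵦZ) ⇒ ln(φ₀ₐ/φ₀ᵦ) = (cₐ − cᵦ)·Z
Z = ln(0.45/0.55) / (0.25 − 0.46) = -0.2007 / -0.21 = 0.956 km

0.96 km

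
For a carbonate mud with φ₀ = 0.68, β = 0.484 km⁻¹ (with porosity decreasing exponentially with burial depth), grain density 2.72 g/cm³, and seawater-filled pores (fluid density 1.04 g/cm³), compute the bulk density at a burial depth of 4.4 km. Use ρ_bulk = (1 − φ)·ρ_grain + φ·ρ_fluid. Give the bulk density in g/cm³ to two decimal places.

2.58 g/cm³

Porosity at depth: φ = 0.68·exp(−0.484×4.4) = 0.68×0.1189 = 0.0808
Bulk density: ρ_b = (1−φ)ρ_g + φ·ρ_f = 0.9192×2.72 + 0.0808×1.04
       = 2.500 + 0.084 = 2.584 g/cm³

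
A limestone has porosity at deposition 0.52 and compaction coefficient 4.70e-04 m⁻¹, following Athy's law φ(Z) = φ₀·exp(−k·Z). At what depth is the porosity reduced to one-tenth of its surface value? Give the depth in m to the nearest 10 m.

Working in km (1 km = 1000 m; k in km⁻¹ = k in m⁻¹ × 1000):
φ/φ₀ = 1/10 ⇒ exp(−k·Z) = 1/10 ⇒ Z = ln(10) / k
Z = 2.3026 / 0.47 = 4.899 km

4900 m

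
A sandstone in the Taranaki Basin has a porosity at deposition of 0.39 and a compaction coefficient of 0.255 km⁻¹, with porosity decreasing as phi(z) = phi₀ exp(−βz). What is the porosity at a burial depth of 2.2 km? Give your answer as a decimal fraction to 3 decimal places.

phi = phi₀·exp(−β·z) = 0.39 × exp(−0.255 × 2.2) = 0.39 × exp(−0.561)
  = 0.39 × 0.5706 = 0.2225

0.223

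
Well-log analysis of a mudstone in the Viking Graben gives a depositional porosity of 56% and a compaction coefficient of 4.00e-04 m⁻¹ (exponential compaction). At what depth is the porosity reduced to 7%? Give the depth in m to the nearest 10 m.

5200 m

Working in km (1 km = 1000 m; β in km⁻¹ = β in m⁻¹ × 1000):
Invert Athy's law: d = ln(n₀/n) / β
d = ln(0.56/0.07) / 0.4 = ln(8) / 0.4 = 2.0794 / 0.4 = 5.199 km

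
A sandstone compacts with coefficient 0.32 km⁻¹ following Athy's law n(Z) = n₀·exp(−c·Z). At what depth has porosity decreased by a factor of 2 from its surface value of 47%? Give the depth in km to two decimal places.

2.17 km

n/n₀ = 1/2 ⇒ exp(−c·Z) = 1/2 ⇒ Z = ln(2) / c
Z = 0.6931 / 0.32 = 2.166 km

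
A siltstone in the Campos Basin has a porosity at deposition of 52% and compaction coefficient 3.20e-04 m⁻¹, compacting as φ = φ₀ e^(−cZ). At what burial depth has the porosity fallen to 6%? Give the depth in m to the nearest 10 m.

6750 m

Working in km (1 km = 1000 m; c in km⁻¹ = c in m⁻¹ × 1000):
Invert Athy's law: Z = ln(φ₀/φ) / c
Z = ln(0.52/0.06) / 0.32 = ln(8.667) / 0.32 = 2.1595 / 0.32 = 6.748 km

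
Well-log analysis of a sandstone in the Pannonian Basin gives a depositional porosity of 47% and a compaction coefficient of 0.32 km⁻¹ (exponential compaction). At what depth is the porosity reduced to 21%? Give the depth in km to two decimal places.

Invert Athy's law: d = ln(n₀/n) / β
d = ln(0.47/0.21) / 0.32 = ln(2.238) / 0.32 = 0.8056 / 0.32 = 2.518 km

2.52 km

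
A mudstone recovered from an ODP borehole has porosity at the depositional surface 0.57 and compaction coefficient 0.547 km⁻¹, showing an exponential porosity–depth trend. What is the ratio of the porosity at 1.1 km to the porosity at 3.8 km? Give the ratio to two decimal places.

4.38

φ(d₁)/φ(d₂) = e^(−c·d₁)/e^(−c·d₂) = e^{c(d₂−d₁)}
= exp(0.547 × 2.7) = exp(1.477) = 4.3793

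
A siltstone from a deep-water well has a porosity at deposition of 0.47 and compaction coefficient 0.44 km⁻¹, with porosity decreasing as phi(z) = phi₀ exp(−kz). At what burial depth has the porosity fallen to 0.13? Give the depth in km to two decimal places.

2.92 km

Invert Athy's law: z = ln(phi₀/phi) / k
z = ln(0.47/0.13) / 0.44 = ln(3.615) / 0.44 = 1.2852 / 0.44 = 2.921 km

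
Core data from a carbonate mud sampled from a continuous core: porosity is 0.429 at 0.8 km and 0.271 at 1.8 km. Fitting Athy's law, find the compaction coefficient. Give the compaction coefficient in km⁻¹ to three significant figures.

Athy: n(d) = n₀ e^(−cd) ⇒ n₁/n₂ = e^{c(d₂−d₁)} ⇒ c = ln(n₁/n₂)/(d₂−d₁)
c = ln(0.429/0.271) / (1.8 − 0.8) = ln(1.583) / 1 = 0.4593 / 1 = 0.4593 km⁻¹

0.459 km⁻¹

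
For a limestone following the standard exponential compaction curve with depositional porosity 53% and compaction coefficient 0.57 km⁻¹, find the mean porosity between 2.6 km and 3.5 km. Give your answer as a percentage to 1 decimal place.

9.4%

⟨phi⟩ = (1/(z₂−z₁)) ∫ phi₀ e^(−kz) dz = phi₀·(e^(−k·z₁) − e^(−k·z₂)) / (k·(z₂−z₁))
e^(−0.57×2.6) = 0.2272; e^(−0.57×3.5) = 0.1360
⟨phi⟩ = 0.53 × (0.2272 − 0.1360) / (0.57 × 0.9) = 0.53 × 0.1777 = 0.0942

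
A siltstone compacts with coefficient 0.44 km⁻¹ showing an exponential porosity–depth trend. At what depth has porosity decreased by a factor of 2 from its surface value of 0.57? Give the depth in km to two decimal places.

phi/phi₀ = 1/2 ⇒ exp(−k·d) = 1/2 ⇒ d = ln(2) / k
d = 0.6931 / 0.44 = 1.575 km

1.58 km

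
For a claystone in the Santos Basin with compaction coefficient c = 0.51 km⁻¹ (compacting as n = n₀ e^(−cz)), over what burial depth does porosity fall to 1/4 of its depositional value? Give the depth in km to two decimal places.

n/n₀ = 1/4 ⇒ exp(−c·z) = 1/4 ⇒ z = ln(4) / c
z = 1.3863 / 0.51 = 2.718 km

2.72 km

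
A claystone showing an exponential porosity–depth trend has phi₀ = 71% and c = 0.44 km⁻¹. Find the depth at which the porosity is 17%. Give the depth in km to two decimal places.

3.25 km

Invert Athy's law: Z = ln(phi₀/phi) / c
Z = ln(0.71/0.17) / 0.44 = ln(4.176) / 0.44 = 1.4295 / 0.44 = 3.249 km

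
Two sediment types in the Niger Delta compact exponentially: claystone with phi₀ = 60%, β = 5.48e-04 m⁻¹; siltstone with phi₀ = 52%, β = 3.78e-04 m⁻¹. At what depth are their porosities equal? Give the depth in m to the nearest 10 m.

840 m

Working in km (1 km = 1000 m; β in km⁻¹ = β in m⁻¹ × 1000):
Set phi₀ₐ e^(−βₐZ) = phi₀ᵦ e^(−βᵦZ) ⇒ ln(phi₀ₐ/phi₀ᵦ) = (βₐ − βᵦ)·Z
Z = ln(0.6/0.52) / (0.548 − 0.378) = 0.1431 / 0.17 = 0.842 km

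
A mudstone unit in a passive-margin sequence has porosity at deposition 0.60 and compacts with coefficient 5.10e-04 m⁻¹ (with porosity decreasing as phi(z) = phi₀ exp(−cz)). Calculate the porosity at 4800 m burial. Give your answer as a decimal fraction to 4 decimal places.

0.0519

Working in km (1 km = 1000 m; c in km⁻¹ = c in m⁻¹ × 1000):
phi = phi₀·exp(−c·z) = 0.6 × exp(−0.51 × 4.8) = 0.6 × exp(−2.448)
  = 0.6 × 0.0865 = 0.0519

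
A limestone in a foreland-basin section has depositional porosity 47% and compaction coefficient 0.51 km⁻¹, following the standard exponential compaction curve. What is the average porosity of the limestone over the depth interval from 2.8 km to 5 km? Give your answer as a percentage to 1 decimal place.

6.8%

⟨φ⟩ = (1/(d₂−d₁)) ∫ φ₀ e^(−cd) dd = φ₀·(e^(−c·d₁) − e^(−c·d₂)) / (c·(d₂−d₁))
e^(−0.51×2.8) = 0.2398; e^(−0.51×5) = 0.0781
⟨φ⟩ = 0.47 × (0.2398 − 0.0781) / (0.51 × 2.2) = 0.47 × 0.1441 = 0.0677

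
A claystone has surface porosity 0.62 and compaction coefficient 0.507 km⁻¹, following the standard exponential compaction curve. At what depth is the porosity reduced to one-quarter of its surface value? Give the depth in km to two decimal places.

n/n₀ = 1/4 ⇒ exp(−k·d) = 1/4 ⇒ d = ln(4) / k
d = 1.3863 / 0.507 = 2.734 km

2.73 km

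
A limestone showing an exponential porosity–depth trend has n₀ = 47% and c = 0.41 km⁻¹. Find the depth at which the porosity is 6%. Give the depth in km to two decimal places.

5.02 km

Invert Athy's law: Z = ln(n₀/n) / c
Z = ln(0.47/0.06) / 0.41 = ln(7.833) / 0.41 = 2.0584 / 0.41 = 5.020 km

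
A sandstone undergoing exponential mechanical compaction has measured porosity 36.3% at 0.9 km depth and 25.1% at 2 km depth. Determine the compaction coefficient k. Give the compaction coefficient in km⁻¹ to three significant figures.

Athy: n(Z) = n₀ e^(−kZ) ⇒ n₁/n₂ = e^{k(Z₂−Z₁)} ⇒ k = ln(n₁/n₂)/(Z₂−Z₁)
k = ln(0.363/0.251) / (2 − 0.9) = ln(1.446) / 1.1 = 0.3689 / 1.1 = 0.3354 km⁻¹

0.335 km⁻¹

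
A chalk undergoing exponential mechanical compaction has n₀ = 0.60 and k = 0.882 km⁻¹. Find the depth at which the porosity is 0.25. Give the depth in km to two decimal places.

0.99 km

Invert Athy's law: Z = ln(n₀/n) / k
Z = ln(0.6/0.25) / 0.882 = ln(2.4) / 0.882 = 0.8755 / 0.882 = 0.993 km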